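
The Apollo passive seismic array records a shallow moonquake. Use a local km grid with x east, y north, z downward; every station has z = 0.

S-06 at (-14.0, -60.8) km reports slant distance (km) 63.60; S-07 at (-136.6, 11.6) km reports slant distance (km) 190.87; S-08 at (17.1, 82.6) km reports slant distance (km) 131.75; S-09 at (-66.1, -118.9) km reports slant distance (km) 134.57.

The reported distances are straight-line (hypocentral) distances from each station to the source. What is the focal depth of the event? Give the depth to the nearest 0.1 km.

Each station gives a sphere (x−x_i)² + (y−y_i)² + z² = d_i² (stations at z=0).
Subtracting the S-06 sphere from S-07 and S-08: z² cancels, leaving linear equations in x and y:
-245.2 x + 144.8 y = -17484.92
62.2 x + 286.8 y = -10090.57
Solving: x ≈ 44.795, y ≈ -44.898 km (keep extra digits for the depth step; rounded: 44.8, -44.9).
Then from the S-06 sphere: z² = 63.60² − (x + 14.0)² − (y + 60.8)² with x = 44.795, y = -44.898, so z ≈ 18.309 ≈ 18.3 km.
Check against S-09 (with the unrounded solution): distance 134.57 ≈ 134.57 km. ✓

depth ≈ 18.3 km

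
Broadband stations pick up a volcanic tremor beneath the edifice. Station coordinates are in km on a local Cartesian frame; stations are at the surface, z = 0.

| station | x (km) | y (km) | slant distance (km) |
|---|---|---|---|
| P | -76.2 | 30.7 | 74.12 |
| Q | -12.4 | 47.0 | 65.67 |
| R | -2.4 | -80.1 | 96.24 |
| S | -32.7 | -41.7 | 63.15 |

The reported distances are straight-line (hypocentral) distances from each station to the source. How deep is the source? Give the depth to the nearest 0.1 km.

45.5 km

Each station gives a sphere (x−x_i)² + (y−y_i)² + z² = d_i² (stations at z=0).
Subtracting the P sphere from Q and R: z² cancels, leaving linear equations in x and y:
127.6 x + 32.6 y = -3204.94
147.6 x − 221.6 y = -4095.52
Solving: x ≈ -25.500, y ≈ 1.497 km (keep extra digits for the depth step; rounded: -25.5, 1.5).
Then from the P sphere: z² = 74.12² − (x + 76.2)² − (y − 30.7)² with x = -25.500, y = 1.497, so z ≈ 45.502 ≈ 45.5 km.
Check against S (with the unrounded solution): distance 63.15 ≈ 63.15 km. ✓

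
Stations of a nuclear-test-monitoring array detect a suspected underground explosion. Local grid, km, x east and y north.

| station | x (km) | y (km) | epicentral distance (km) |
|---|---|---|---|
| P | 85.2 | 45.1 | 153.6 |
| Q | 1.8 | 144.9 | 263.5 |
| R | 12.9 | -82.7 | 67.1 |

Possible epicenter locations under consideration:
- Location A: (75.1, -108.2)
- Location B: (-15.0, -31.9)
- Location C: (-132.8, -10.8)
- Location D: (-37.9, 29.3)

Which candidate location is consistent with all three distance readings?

For each candidate, compare |candidate − station| to the reported distance:
Location A: residuals P 0.0, Q 0.0, R 0.1 → max 0.1 km
Location B: residuals P 27.2, Q 85.9, R 9.1 → max 85.9 km
Location C: residuals P 71.5, Q 57.7, R 95.4 → max 95.4 km
Location D: residuals P 29.5, Q 141.3, R 55.9 → max 141.3 km
Only Location A has all residuals ≈ 0.

Location A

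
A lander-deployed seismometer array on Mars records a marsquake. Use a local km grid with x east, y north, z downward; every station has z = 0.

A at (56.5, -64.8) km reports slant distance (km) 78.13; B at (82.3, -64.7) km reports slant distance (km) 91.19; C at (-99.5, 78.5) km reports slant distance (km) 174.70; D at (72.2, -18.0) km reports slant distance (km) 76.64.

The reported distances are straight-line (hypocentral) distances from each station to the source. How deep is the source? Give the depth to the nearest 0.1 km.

Each station gives a sphere (x−x_i)² + (y−y_i)² + z² = d_i² (stations at z=0).
Subtracting the A sphere from B and C: z² cancels, leaving linear equations in x and y:
51.6 x + 0.2 y = 1356.77
-312.0 x + 286.6 y = -15744.58
Solving: x ≈ 26.396, y ≈ -26.201 km (keep extra digits for the depth step; rounded: 26.4, -26.2).
Then from the A sphere: z² = 78.13² − (x − 56.5)² − (y + 64.8)² with x = 26.396, y = -26.201, so z ≈ 60.895 ≈ 60.9 km.

depth ≈ 60.9 km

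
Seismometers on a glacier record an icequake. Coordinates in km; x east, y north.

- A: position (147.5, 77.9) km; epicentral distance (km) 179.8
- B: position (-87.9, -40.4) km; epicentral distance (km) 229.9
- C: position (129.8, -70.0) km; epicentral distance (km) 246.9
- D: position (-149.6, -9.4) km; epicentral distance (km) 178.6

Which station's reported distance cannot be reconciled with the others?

Solve using three stations at a time. Using A, C, D (subtract circle equations pairwise → linear system) gives (x, y) ≈ (-27.1, 120.6).
Distances from that point to each station vs reported:
  A: calculated 179.8 vs reported 179.8 → residual 0.0 km
  B: calculated 172.1 vs reported 229.9 → residual 57.8 km
  C: calculated 246.9 vs reported 246.9 → residual 0.0 km
  D: calculated 178.6 vs reported 178.6 → residual 0.0 km
A, C, D are mutually consistent (residuals ≈ 0); B is off by 57.8 km.

B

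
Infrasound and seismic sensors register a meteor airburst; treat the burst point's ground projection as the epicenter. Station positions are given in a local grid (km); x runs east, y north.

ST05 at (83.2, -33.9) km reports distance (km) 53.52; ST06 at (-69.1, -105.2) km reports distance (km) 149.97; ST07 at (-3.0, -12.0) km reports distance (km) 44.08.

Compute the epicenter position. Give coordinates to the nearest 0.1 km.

Circle about each station: (x − 83.2)² + (y + 33.9)² = 53.52²; (x + 69.1)² + (y + 105.2)² = 149.97²; (x + 3.0)² + (y + 12.0)² = 44.08².
Subtracting the ST05 equation from the ST06 and ST07 equations removes the quadratic terms:
-304.6 x − 142.6 y = -11856.21
-172.4 x + 43.8 y = -6997.11
Solving the 2×2 system: x ≈ 40.0, y ≈ -2.3 km.

x ≈ 40.0 km, y ≈ -2.3 km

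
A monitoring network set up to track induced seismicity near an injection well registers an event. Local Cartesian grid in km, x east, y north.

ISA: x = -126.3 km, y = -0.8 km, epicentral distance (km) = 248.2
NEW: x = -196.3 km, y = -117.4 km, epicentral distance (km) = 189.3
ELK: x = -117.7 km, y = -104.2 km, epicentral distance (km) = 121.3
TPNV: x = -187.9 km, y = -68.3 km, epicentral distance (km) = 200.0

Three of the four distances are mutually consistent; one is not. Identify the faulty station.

ISA

Solve using three stations at a time. Using NEW, ELK, TPNV (subtract circle equations pairwise → linear system) gives (x, y) ≈ (-13.4, -165.8).
Distances from that point to each station vs reported:
  ISA: calculated 200.0 vs reported 248.2 → residual 48.2 km
  NEW: calculated 189.2 vs reported 189.3 → residual 0.1 km
  ELK: calculated 121.2 vs reported 121.3 → residual 0.1 km
  TPNV: calculated 199.9 vs reported 200.0 → residual 0.1 km
NEW, ELK, TPNV are mutually consistent (residuals ≈ 0); ISA is off by 48.2 km.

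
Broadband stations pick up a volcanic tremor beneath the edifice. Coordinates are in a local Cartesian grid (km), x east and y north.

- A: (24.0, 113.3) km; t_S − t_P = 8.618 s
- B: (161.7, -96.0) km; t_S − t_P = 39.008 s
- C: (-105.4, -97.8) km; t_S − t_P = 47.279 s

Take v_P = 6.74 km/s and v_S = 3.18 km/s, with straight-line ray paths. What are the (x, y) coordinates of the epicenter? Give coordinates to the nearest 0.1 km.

Distance from S−P lag: d = Δt · v_P v_S / (v_P − v_S) = Δt · (6.74·3.18)/(6.74−3.18) ≈ 6.0206·Δt.
So d_A = 51.89, d_B = 234.85, d_C = 284.65 km.
Circle about each station: (x − 24.0)² + (y − 113.3)² = 51.89²; (x − 161.7)² + (y + 96.0)² = 234.85²; (x + 105.4)² + (y + 97.8)² = 284.65².
Subtracting the A equation from the B and C equations removes the quadratic terms:
275.4 x − 418.6 y = -30511.95
-258.8 x − 422.2 y = -71071.94
Solving the 2×2 system: x ≈ 75.1, y ≈ 122.3 km.
Check against A (with the unrounded x, y): √((x − 24.0)²+(y − 113.3)²) = 51.89 ≈ 51.89 km. ✓

(75.1, 122.3)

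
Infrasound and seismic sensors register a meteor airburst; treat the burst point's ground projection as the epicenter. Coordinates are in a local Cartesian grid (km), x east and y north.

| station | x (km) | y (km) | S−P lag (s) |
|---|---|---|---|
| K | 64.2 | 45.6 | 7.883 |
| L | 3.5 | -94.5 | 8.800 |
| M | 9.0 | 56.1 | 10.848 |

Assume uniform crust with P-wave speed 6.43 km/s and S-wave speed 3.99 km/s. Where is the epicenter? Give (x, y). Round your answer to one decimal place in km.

Distance from S−P lag: d = Δt · v_P v_S / (v_P − v_S) = Δt · (6.43·3.99)/(6.43−3.99) ≈ 10.5146·Δt.
So d_K = 82.89, d_L = 92.53, d_M = 114.06 km.
Circle about each station: (x − 64.2)² + (y − 45.6)² = 82.89²; (x − 3.5)² + (y + 94.5)² = 92.53²; (x − 9.0)² + (y − 56.1)² = 114.06².
Subtracting the K equation from the L and M equations removes the quadratic terms:
-121.4 x − 280.2 y = 1050.45
-110.4 x + 21.0 y = -9111.72
Solving the 2×2 system: x ≈ 75.6, y ≈ -36.5 km.

(75.6, -36.5)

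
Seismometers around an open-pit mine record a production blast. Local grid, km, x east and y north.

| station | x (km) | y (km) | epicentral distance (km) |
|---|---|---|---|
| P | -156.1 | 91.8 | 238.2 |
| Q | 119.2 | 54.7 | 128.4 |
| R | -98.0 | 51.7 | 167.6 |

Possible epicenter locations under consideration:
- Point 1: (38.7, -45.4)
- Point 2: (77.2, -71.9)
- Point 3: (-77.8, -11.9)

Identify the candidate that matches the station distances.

Point 1

For each candidate, compare |candidate − station| to the reported distance:
Point 1: residuals P 0.1, Q 0.1, R 0.1 → max 0.1 km
Point 2: residuals P 46.8, Q 5.0, R 46.8 → max 46.8 km
Point 3: residuals P 108.3, Q 79.6, R 100.9 → max 108.3 km
Only Point 1 has all residuals ≈ 0.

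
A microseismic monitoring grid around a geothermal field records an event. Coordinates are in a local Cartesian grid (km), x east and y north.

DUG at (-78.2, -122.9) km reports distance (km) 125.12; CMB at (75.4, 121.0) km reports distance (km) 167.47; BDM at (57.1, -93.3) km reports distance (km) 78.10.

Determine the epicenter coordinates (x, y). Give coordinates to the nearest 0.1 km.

Circle about each station: (x + 78.2)² + (y + 122.9)² = 125.12²; (x − 75.4)² + (y − 121.0)² = 167.47²; (x − 57.1)² + (y + 93.3)² = 78.10².
Subtracting the DUG equation from the CMB and BDM equations removes the quadratic terms:
307.2 x + 487.8 y = -13284.68
270.6 x + 59.2 y = 301.05
Solving the 2×2 system: x ≈ 8.2, y ≈ -32.4 km.

x ≈ 8.2 km, y ≈ -32.4 km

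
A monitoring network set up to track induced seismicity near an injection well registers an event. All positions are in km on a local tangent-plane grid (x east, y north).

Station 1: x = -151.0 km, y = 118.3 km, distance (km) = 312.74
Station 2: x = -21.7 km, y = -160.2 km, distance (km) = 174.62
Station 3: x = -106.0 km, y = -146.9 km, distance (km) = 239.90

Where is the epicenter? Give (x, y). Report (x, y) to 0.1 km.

Circle about each station: (x + 151.0)² + (y − 118.3)² = 312.74²; (x + 21.7)² + (y + 160.2)² = 174.62²; (x + 106.0)² + (y + 146.9)² = 239.90².
Subtracting pairs of circle equations eliminates x²+y² and gives linear equations (the radical axes):
258.6 x − 557.0 y = 56653.20
90.0 x − 530.4 y = 36274.02
Solving the 2×2 system: x ≈ 113.1, y ≈ -49.2 km.
Check against Station 1 (with the unrounded x, y): √((x + 151.0)²+(y − 118.3)²) = 312.75 ≈ 312.74 km. ✓

x ≈ 113.1 km, y ≈ -49.2 km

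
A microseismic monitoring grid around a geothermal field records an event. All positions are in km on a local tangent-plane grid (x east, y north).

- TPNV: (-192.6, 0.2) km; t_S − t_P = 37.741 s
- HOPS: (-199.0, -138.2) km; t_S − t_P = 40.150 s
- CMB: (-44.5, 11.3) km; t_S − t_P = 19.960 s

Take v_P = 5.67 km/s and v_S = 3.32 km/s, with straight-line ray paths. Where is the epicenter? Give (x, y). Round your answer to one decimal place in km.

Distance from S−P lag: d = Δt · v_P v_S / (v_P − v_S) = Δt · (5.67·3.32)/(5.67−3.32) ≈ 8.0104·Δt.
So d_TPNV = 302.32, d_HOPS = 321.62, d_CMB = 159.89 km.
Circle about each station: (x + 192.6)² + (y − 0.2)² = 302.32²; (x + 199.0)² + (y + 138.2)² = 321.62²; (x + 44.5)² + (y − 11.3)² = 159.89².
Subtracting the TPNV equation from the HOPS and CMB equations removes the quadratic terms:
-12.8 x − 276.8 y = 9563.40
296.2 x + 22.2 y = 30845.71
Solving the 2×2 system: x ≈ 107.1, y ≈ -39.5 km.

(107.1, -39.5)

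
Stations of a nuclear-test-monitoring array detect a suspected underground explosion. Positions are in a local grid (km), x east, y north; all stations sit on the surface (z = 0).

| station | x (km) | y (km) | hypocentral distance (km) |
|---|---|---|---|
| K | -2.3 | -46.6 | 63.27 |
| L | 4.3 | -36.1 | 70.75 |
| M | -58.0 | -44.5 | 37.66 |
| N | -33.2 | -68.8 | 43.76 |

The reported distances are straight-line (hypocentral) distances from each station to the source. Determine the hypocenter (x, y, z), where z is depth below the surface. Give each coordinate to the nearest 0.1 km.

Each station gives a sphere (x−x_i)² + (y−y_i)² + z² = d_i² (stations at z=0).
Subtracting the K sphere from L and M: z² cancels, leaving linear equations in x and y:
13.2 x + 21.0 y = -1857.62
-111.4 x + 4.2 y = 5752.22
Solving: x ≈ -53.698, y ≈ -54.705 km (keep extra digits for the depth step; rounded: -53.7, -54.7).
Then from the K sphere: z² = 63.27² − (x + 2.3)² − (y + 46.6)² with x = -53.698, y = -54.705, so z ≈ 35.995 ≈ 36.0 km.

x ≈ -53.7 km, y ≈ -54.7 km, depth ≈ 36.0 km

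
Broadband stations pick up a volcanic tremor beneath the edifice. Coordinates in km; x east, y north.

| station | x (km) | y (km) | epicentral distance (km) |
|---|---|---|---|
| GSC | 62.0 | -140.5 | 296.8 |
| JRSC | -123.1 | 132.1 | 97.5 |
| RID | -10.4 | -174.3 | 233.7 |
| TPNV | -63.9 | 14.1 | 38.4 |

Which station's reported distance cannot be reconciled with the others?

GSC

Solve using three stations at a time. Using JRSC, RID, TPNV (subtract circle equations pairwise → linear system) gives (x, y) ≈ (-66.6, 52.6).
Distances from that point to each station vs reported:
  GSC: calculated 232.0 vs reported 296.8 → residual 64.8 km
  JRSC: calculated 97.6 vs reported 97.5 → residual 0.1 km
  RID: calculated 233.7 vs reported 233.7 → residual 0.0 km
  TPNV: calculated 38.6 vs reported 38.4 → residual 0.2 km
JRSC, RID, TPNV are mutually consistent (residuals ≈ 0); GSC is off by 64.8 km.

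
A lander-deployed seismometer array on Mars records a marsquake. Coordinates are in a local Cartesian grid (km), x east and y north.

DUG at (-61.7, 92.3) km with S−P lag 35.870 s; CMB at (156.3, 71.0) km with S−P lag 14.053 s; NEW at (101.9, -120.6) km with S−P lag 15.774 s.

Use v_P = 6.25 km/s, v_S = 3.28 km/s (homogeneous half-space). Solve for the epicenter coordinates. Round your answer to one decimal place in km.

Distance from S−P lag: d = Δt · v_P v_S / (v_P − v_S) = Δt · (6.25·3.28)/(6.25−3.28) ≈ 6.9024·Δt.
So d_DUG = 247.59, d_CMB = 97.00, d_NEW = 108.88 km.
Circle about each station: (x + 61.7)² + (y − 92.3)² = 247.59²; (x − 156.3)² + (y − 71.0)² = 97.00²; (x − 101.9)² + (y + 120.6)² = 108.88².
Subtracting the DUG equation from the CMB and NEW equations removes the quadratic terms:
436.0 x − 42.6 y = 69036.32
327.2 x − 425.8 y = 62047.74
Solving the 2×2 system: x ≈ 155.8, y ≈ -26.0 km.
Check against DUG (with the unrounded x, y): √((x + 61.7)²+(y − 92.3)²) = 247.59 ≈ 247.59 km. ✓

155.8 km east, -26.0 km north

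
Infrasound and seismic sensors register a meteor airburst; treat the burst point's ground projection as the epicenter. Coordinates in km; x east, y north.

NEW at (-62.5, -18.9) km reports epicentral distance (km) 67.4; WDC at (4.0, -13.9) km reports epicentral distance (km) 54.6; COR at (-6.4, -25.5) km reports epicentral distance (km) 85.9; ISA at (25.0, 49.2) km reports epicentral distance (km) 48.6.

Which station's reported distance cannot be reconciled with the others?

Solve using three stations at a time. Using NEW, WDC, ISA (subtract circle equations pairwise → linear system) gives (x, y) ≈ (-21.3, 34.5).
Distances from that point to each station vs reported:
  NEW: calculated 67.4 vs reported 67.4 → residual 0.0 km
  WDC: calculated 54.6 vs reported 54.6 → residual 0.0 km
  COR: calculated 61.8 vs reported 85.9 → residual 24.1 km
  ISA: calculated 48.6 vs reported 48.6 → residual 0.0 km
NEW, WDC, ISA are mutually consistent (residuals ≈ 0); COR is off by 24.1 km.

COR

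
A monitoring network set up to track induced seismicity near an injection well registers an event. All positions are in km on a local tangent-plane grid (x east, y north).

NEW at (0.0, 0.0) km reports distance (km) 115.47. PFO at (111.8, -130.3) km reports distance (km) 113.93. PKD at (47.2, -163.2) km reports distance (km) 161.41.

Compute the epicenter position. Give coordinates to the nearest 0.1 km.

114.3 km east, -16.4 km north

Circle about each station: x² + y² = 115.47²; (x − 111.8)² + (y + 130.3)² = 113.93²; (x − 47.2)² + (y + 163.2)² = 161.41².
Subtracting the NEW equation from the PFO and PKD equations removes the quadratic terms:
223.6 x − 260.6 y = 29830.61
94.4 x − 326.4 y = 16142.21
Solving the 2×2 system: x ≈ 114.3, y ≈ -16.4 km.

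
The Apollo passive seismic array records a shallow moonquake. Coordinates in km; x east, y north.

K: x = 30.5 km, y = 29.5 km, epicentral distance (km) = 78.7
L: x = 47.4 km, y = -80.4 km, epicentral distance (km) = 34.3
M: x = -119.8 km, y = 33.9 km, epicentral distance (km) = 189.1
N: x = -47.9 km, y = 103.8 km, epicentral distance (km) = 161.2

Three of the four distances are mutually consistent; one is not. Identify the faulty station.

N

Solve using three stations at a time. Using K, L, M (subtract circle equations pairwise → linear system) gives (x, y) ≈ (51.4, -46.4).
Distances from that point to each station vs reported:
  K: calculated 78.7 vs reported 78.7 → residual 0.0 km
  L: calculated 34.3 vs reported 34.3 → residual 0.0 km
  M: calculated 189.1 vs reported 189.1 → residual 0.0 km
  N: calculated 180.0 vs reported 161.2 → residual 18.8 km
K, L, M are mutually consistent (residuals ≈ 0); N is off by 18.8 km.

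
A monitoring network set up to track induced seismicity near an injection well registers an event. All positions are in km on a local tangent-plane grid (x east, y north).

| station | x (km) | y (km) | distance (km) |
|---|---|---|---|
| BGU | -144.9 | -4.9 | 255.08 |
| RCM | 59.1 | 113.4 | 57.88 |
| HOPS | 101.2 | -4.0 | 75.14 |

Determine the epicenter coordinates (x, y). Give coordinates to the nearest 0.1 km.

Circle about each station: (x + 144.9)² + (y + 4.9)² = 255.08²; (x − 59.1)² + (y − 113.4)² = 57.88²; (x − 101.2)² + (y + 4.0)² = 75.14².
Subtracting pairs of circle equations eliminates x²+y² and gives linear equations (the radical axes):
408.0 x + 236.6 y = 57048.06
492.2 x + 1.8 y = 48657.21
Solving the 2×2 system: x ≈ 98.6, y ≈ 71.1 km.

x ≈ 98.6 km, y ≈ 71.1 km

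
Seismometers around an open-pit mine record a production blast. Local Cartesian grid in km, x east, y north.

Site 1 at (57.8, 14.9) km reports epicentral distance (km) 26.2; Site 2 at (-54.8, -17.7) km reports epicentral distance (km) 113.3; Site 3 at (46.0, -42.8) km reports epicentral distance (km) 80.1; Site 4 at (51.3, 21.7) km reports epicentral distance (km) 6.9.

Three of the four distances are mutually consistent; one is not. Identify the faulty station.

Solve using three stations at a time. Using Site 1, Site 2, Site 3 (subtract circle equations pairwise → linear system) gives (x, y) ≈ (44.3, 37.3).
Distances from that point to each station vs reported:
  Site 1: calculated 26.1 vs reported 26.2 → residual 0.1 km
  Site 2: calculated 113.3 vs reported 113.3 → residual 0.0 km
  Site 3: calculated 80.1 vs reported 80.1 → residual 0.0 km
  Site 4: calculated 17.1 vs reported 6.9 → residual 10.2 km
Site 1, Site 2, Site 3 are mutually consistent (residuals ≈ 0); Site 4 is off by 10.2 km.

Site 4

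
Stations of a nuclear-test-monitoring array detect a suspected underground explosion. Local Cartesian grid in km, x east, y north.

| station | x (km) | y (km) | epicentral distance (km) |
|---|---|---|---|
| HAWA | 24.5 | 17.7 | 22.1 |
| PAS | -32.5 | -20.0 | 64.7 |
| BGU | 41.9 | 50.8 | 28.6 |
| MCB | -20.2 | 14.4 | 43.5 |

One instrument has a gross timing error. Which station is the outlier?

Solve using three stations at a time. Using HAWA, BGU, MCB (subtract circle equations pairwise → linear system) gives (x, y) ≈ (16.2, 38.2).
Distances from that point to each station vs reported:
  HAWA: calculated 22.1 vs reported 22.1 → residual 0.0 km
  PAS: calculated 75.9 vs reported 64.7 → residual 11.2 km
  BGU: calculated 28.6 vs reported 28.6 → residual 0.0 km
  MCB: calculated 43.5 vs reported 43.5 → residual 0.0 km
HAWA, BGU, MCB are mutually consistent (residuals ≈ 0); PAS is off by 11.2 km.

PAS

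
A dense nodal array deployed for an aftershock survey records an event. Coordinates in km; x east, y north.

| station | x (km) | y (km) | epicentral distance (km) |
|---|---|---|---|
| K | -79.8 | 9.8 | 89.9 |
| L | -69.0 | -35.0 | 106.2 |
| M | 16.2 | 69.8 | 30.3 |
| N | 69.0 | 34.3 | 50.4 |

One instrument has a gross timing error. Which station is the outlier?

Solve using three stations at a time. Using K, L, M (subtract circle equations pairwise → linear system) gives (x, y) ≈ (4.1, 42.0).
Distances from that point to each station vs reported:
  K: calculated 89.9 vs reported 89.9 → residual 0.0 km
  L: calculated 106.2 vs reported 106.2 → residual 0.0 km
  M: calculated 30.3 vs reported 30.3 → residual 0.0 km
  N: calculated 65.3 vs reported 50.4 → residual 14.9 km
K, L, M are mutually consistent (residuals ≈ 0); N is off by 14.9 km.

N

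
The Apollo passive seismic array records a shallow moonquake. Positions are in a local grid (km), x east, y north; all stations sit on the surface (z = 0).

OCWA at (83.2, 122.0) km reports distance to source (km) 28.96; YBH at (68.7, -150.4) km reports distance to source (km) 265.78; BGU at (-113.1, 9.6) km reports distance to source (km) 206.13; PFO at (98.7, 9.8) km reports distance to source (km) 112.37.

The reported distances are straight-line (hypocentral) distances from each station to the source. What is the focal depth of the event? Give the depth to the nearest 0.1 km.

Each station gives a sphere (x−x_i)² + (y−y_i)² + z² = d_i² (stations at z=0).
Subtracting the OCWA sphere from YBH and BGU: z² cancels, leaving linear equations in x and y:
-29.0 x − 544.8 y = -64266.72
-392.6 x − 224.8 y = -50573.37
Solving: x ≈ 63.197, y ≈ 114.600 km (keep extra digits for the depth step; rounded: 63.2, 114.6).
Then from the OCWA sphere: z² = 28.96² − (x − 83.2)² − (y − 122.0)² with x = 63.197, y = 114.600, so z ≈ 19.591 ≈ 19.6 km.

depth ≈ 19.6 km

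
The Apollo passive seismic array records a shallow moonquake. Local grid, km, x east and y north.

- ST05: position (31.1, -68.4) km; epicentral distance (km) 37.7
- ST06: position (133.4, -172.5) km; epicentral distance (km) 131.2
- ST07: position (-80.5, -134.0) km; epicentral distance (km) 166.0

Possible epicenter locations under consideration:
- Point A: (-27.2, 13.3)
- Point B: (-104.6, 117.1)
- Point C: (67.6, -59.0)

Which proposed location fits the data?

For each candidate, compare |candidate − station| to the reported distance:
Point A: residuals ST05 62.7, ST06 114.4, ST07 9.4 → max 114.4 km
Point B: residuals ST05 192.1, ST06 243.6, ST07 86.3 → max 243.6 km
Point C: residuals ST05 0.0, ST06 0.0, ST07 0.0 → max 0.0 km
Only Point C has all residuals ≈ 0.

Point C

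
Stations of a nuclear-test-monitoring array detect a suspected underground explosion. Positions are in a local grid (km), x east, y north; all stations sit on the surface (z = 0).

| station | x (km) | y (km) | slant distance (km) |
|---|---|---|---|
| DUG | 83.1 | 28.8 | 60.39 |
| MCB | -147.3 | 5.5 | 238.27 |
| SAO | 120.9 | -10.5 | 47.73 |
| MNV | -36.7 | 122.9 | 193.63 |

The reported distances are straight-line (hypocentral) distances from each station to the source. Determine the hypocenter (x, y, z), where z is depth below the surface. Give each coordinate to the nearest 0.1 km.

(87.2, -22.5, 31.6)

Each station gives a sphere (x−x_i)² + (y−y_i)² + z² = d_i² (stations at z=0).
Subtracting the DUG sphere from MCB and SAO: z² cancels, leaving linear equations in x and y:
-460.8 x − 46.6 y = -39133.15
75.6 x − 78.6 y = 8360.81
Solving: x ≈ 87.200, y ≈ -22.500 km (keep extra digits for the depth step; rounded: 87.2, -22.5).
Then from the DUG sphere: z² = 60.39² − (x − 83.1)² − (y − 28.8)² with x = 87.200, y = -22.500, so z ≈ 31.598 ≈ 31.6 km.
Check against MNV (with the unrounded solution): distance 193.63 ≈ 193.63 km. ✓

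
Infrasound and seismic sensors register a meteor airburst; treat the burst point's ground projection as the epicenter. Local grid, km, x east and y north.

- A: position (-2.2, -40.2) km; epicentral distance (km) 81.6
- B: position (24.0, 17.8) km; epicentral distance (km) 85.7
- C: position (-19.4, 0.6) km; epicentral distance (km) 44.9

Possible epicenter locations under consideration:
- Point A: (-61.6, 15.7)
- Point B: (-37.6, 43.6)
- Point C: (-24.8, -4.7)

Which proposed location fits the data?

Point A

For each candidate, compare |candidate − station| to the reported distance:
Point A: residuals A 0.0, B 0.1, C 0.1 → max 0.1 km
Point B: residuals A 9.4, B 18.9, C 1.8 → max 18.9 km
Point C: residuals A 39.5, B 32.0, C 37.3 → max 39.5 km
Only Point A has all residuals ≈ 0.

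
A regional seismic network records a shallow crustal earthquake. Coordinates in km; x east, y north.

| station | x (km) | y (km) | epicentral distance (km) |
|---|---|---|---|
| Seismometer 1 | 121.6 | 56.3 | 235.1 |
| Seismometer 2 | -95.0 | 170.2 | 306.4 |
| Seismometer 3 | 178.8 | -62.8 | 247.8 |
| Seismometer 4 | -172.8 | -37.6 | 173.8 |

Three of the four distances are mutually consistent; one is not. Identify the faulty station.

Seismometer 3

Solve using three stations at a time. Using Seismometer 1, Seismometer 2, Seismometer 4 (subtract circle equations pairwise → linear system) gives (x, y) ≈ (-24.4, -127.9).
Distances from that point to each station vs reported:
  Seismometer 1: calculated 235.0 vs reported 235.1 → residual 0.1 km
  Seismometer 2: calculated 306.4 vs reported 306.4 → residual 0.0 km
  Seismometer 3: calculated 213.4 vs reported 247.8 → residual 34.4 km
  Seismometer 4: calculated 173.7 vs reported 173.8 → residual 0.1 km
Seismometer 1, Seismometer 2, Seismometer 4 are mutually consistent (residuals ≈ 0); Seismometer 3 is off by 34.4 km.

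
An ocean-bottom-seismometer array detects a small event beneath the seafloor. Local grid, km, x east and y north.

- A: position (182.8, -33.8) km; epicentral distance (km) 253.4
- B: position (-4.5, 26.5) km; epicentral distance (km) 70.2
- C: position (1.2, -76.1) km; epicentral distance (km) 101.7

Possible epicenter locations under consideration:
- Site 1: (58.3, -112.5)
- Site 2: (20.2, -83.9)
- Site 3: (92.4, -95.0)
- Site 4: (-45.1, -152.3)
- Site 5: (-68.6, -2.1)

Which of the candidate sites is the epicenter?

Site 5

For each candidate, compare |candidate − station| to the reported distance:
Site 1: residuals A 106.1, B 82.3, C 34.0 → max 106.1 km
Site 2: residuals A 83.3, B 42.9, C 81.2 → max 83.3 km
Site 3: residuals A 144.2, B 85.2, C 8.6 → max 144.2 km
Site 4: residuals A 3.5, B 113.2, C 12.5 → max 113.2 km
Site 5: residuals A 0.0, B 0.0, C 0.0 → max 0.0 km
Only Site 5 has all residuals ≈ 0.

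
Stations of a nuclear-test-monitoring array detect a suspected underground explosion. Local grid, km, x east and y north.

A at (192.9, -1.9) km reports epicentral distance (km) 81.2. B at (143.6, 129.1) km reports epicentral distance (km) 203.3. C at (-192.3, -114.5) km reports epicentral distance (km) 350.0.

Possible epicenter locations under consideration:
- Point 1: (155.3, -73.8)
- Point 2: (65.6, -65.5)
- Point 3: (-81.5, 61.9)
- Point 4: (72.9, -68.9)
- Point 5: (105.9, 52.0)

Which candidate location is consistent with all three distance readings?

For each candidate, compare |candidate − station| to the reported distance:
Point 1: residuals A 0.1, B 0.1, C 0.0 → max 0.1 km
Point 2: residuals A 61.1, B 6.4, C 87.5 → max 87.5 km
Point 3: residuals A 200.5, B 31.6, C 141.7 → max 200.5 km
Point 4: residuals A 56.2, B 6.9, C 80.9 → max 80.9 km
Point 5: residuals A 21.1, B 117.5, C 8.5 → max 117.5 km
Only Point 1 has all residuals ≈ 0.

Point 1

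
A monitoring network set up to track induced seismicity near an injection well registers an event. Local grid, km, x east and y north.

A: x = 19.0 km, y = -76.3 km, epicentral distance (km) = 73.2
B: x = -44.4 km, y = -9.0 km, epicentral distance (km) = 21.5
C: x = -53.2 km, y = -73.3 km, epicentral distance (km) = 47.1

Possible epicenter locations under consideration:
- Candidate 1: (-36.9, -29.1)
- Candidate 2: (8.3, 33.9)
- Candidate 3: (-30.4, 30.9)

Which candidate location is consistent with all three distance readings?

For each candidate, compare |candidate − station| to the reported distance:
Candidate 1: residuals A 0.0, B 0.0, C 0.0 → max 0.0 km
Candidate 2: residuals A 37.5, B 46.5, C 76.5 → max 76.5 km
Candidate 3: residuals A 44.8, B 20.8, C 59.6 → max 59.6 km
Only Candidate 1 has all residuals ≈ 0.

Candidate 1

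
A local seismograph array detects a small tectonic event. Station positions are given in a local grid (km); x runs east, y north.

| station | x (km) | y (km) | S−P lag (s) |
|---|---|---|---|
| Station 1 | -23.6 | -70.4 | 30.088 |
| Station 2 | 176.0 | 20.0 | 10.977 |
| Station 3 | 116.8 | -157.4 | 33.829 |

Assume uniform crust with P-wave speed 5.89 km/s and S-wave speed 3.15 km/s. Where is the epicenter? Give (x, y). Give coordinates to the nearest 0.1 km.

Distance from S−P lag: d = Δt · v_P v_S / (v_P − v_S) = Δt · (5.89·3.15)/(5.89−3.15) ≈ 6.7714·Δt.
So d_Station 1 = 203.74, d_Station 2 = 74.33, d_Station 3 = 229.07 km.
Circle about each station: (x + 23.6)² + (y + 70.4)² = 203.74²; (x − 176.0)² + (y − 20.0)² = 74.33²; (x − 116.8)² + (y + 157.4)² = 229.07².
Subtracting pairs of circle equations eliminates x²+y² and gives linear equations (the radical axes):
399.2 x + 180.8 y = 61847.92
280.8 x − 174.0 y = 21940.80
Solving the 2×2 system: x ≈ 122.5, y ≈ 71.6 km.

x ≈ 122.5 km, y ≈ 71.6 km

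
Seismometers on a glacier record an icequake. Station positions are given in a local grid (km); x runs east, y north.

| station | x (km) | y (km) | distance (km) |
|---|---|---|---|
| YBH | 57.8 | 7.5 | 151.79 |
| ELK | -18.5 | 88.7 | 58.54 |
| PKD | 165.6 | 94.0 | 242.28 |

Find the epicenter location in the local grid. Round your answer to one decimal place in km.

Circle about each station: (x − 57.8)² + (y − 7.5)² = 151.79²; (x + 18.5)² + (y − 88.7)² = 58.54²; (x − 165.6)² + (y − 94.0)² = 242.28².
Subtracting the YBH equation from the ELK and PKD equations removes the quadratic terms:
-152.6 x + 162.4 y = 24426.12
215.6 x + 173.0 y = -2797.12
Solving the 2×2 system: x ≈ -76.2, y ≈ 78.8 km.

-76.2 km east, 78.8 km north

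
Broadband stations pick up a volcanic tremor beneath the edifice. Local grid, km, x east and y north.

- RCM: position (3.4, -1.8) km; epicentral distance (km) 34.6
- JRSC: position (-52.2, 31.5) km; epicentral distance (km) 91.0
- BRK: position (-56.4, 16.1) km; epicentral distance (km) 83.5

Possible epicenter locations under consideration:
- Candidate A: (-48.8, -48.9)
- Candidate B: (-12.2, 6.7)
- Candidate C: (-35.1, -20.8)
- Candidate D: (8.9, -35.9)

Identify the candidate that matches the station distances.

For each candidate, compare |candidate − station| to the reported distance:
Candidate A: residuals RCM 35.7, JRSC 10.5, BRK 18.1 → max 35.7 km
Candidate B: residuals RCM 16.8, JRSC 43.9, BRK 38.3 → max 43.9 km
Candidate C: residuals RCM 8.3, JRSC 36.0, BRK 40.9 → max 40.9 km
Candidate D: residuals RCM 0.1, JRSC 0.0, BRK 0.0 → max 0.1 km
Only Candidate D has all residuals ≈ 0.

Candidate D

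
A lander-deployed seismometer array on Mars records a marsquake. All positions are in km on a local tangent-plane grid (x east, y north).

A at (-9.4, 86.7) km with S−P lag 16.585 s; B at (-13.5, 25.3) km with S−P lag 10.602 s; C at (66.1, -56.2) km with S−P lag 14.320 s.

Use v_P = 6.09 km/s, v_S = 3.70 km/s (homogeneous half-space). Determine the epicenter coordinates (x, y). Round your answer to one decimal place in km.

-68.9 km east, -57.9 km north

Distance from S−P lag: d = Δt · v_P v_S / (v_P − v_S) = Δt · (6.09·3.70)/(6.09−3.70) ≈ 9.4280·Δt.
So d_A = 156.36, d_B = 99.96, d_C = 135.01 km.
Circle about each station: (x + 9.4)² + (y − 86.7)² = 156.36²; (x + 13.5)² + (y − 25.3)² = 99.96²; (x − 66.1)² + (y + 56.2)² = 135.01².
Subtracting the A equation from the B and C equations removes the quadratic terms:
-8.2 x − 122.8 y = 7673.54
151.0 x − 285.8 y = 6143.15
Solving the 2×2 system: x ≈ -68.9, y ≈ -57.9 km.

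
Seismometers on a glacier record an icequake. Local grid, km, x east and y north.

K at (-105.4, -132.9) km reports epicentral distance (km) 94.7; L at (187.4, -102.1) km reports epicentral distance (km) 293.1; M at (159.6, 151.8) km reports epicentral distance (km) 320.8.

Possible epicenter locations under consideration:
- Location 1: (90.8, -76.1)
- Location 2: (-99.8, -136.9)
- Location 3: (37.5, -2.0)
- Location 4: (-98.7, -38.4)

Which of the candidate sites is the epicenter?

For each candidate, compare |candidate − station| to the reported distance:
Location 1: residuals K 109.6, L 193.1, M 82.7 → max 193.1 km
Location 2: residuals K 87.8, L 3.8, M 67.3 → max 87.8 km
Location 3: residuals K 99.1, L 112.9, M 124.4 → max 124.4 km
Location 4: residuals K 0.0, L 0.0, M 0.0 → max 0.0 km
Only Location 4 has all residuals ≈ 0.

Location 4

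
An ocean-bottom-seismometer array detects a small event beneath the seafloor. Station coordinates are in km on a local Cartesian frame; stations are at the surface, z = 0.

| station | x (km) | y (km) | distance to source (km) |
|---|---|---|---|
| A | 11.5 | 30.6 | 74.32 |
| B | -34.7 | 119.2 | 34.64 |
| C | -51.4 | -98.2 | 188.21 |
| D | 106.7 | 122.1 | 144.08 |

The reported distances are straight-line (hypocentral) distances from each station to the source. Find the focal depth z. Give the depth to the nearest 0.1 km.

z ≈ 15.7 km

Each station gives a sphere (x−x_i)² + (y−y_i)² + z² = d_i² (stations at z=0).
Subtracting the A sphere from B and C: z² cancels, leaving linear equations in x and y:
-92.4 x + 177.2 y = 18667.65
-125.8 x − 257.6 y = -18682.95
Solving: x ≈ -32.502, y ≈ 88.400 km (keep extra digits for the depth step; rounded: -32.5, 88.4).
Then from the A sphere: z² = 74.32² − (x − 11.5)² − (y − 30.6)² with x = -32.502, y = 88.400, so z ≈ 15.699 ≈ 15.7 km.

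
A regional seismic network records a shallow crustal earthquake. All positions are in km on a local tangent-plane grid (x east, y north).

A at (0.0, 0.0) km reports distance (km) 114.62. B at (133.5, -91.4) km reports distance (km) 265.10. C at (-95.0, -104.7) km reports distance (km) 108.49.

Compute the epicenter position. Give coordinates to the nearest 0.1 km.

(-114.6, 2.0)

Circle about each station: x² + y² = 114.62²; (x − 133.5)² + (y + 91.4)² = 265.10²; (x + 95.0)² + (y + 104.7)² = 108.49².
Subtracting the A equation from the B and C equations removes the quadratic terms:
267.0 x − 182.8 y = -30964.06
-190.0 x − 209.4 y = 21354.75
Solving the 2×2 system: x ≈ -114.6, y ≈ 2.0 km.
Check against A (with the unrounded x, y): √(x²+y²) = 114.62 ≈ 114.62 km. ✓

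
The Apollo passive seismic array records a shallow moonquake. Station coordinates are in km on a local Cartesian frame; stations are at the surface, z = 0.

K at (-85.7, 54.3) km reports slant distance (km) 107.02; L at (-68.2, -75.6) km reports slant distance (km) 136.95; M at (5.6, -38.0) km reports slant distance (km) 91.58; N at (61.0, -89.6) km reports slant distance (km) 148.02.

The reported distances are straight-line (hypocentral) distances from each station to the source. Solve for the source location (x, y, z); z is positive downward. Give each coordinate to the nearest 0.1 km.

(-3.9, 27.3, 63.5)

Each station gives a sphere (x−x_i)² + (y−y_i)² + z² = d_i² (stations at z=0).
Subtracting the K sphere from L and M: z² cancels, leaving linear equations in x and y:
35.0 x − 259.8 y = -7228.40
182.6 x − 184.6 y = -5751.24
Solving: x ≈ -3.900, y ≈ 27.298 km (keep extra digits for the depth step; rounded: -3.9, 27.3).
Then from the K sphere: z² = 107.02² − (x + 85.7)² − (y − 54.3)² with x = -3.900, y = 27.298, so z ≈ 63.505 ≈ 63.5 km.
Check against N (with the unrounded solution): distance 148.02 ≈ 148.02 km. ✓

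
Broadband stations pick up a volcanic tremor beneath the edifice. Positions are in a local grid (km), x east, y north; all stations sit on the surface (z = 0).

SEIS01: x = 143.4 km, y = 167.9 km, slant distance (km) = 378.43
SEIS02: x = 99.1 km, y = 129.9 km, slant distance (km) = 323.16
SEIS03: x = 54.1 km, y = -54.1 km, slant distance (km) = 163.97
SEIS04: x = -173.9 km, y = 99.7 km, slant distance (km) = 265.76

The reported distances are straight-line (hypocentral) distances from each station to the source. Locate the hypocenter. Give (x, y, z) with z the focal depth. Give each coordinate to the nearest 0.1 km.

Each station gives a sphere (x−x_i)² + (y−y_i)² + z² = d_i² (stations at z=0).
Subtracting the SEIS01 sphere from SEIS02 and SEIS03: z² cancels, leaving linear equations in x and y:
-88.6 x − 76.0 y = 16717.73
-178.6 x − 444.0 y = 73422.75
Solving: x ≈ -71.514, y ≈ -136.600 km (keep extra digits for the depth step; rounded: -71.5, -136.6).
Then from the SEIS01 sphere: z² = 378.43² − (x − 143.4)² − (y − 167.9)² with x = -71.514, y = -136.600, so z ≈ 65.582 ≈ 65.6 km.

x ≈ -71.5 km, y ≈ -136.6 km, depth ≈ 65.6 km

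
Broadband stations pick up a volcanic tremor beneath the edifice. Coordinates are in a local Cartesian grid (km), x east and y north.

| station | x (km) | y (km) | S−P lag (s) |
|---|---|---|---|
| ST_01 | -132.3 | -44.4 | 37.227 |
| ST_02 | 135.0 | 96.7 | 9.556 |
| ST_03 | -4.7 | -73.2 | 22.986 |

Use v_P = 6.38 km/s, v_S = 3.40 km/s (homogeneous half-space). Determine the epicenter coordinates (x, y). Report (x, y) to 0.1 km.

129.0 km east, 27.4 km north

Distance from S−P lag: d = Δt · v_P v_S / (v_P − v_S) = Δt · (6.38·3.40)/(6.38−3.40) ≈ 7.2792·Δt.
So d_ST_01 = 270.98, d_ST_02 = 69.56, d_ST_03 = 167.32 km.
Circle about each station: (x + 132.3)² + (y + 44.4)² = 270.98²; (x − 135.0)² + (y − 96.7)² = 69.56²; (x + 4.7)² + (y + 73.2)² = 167.32².
Subtracting the ST_01 equation from the ST_02 and ST_03 equations removes the quadratic terms:
534.6 x + 282.2 y = 76692.81
255.2 x − 57.6 y = 31339.86
Solving the 2×2 system: x ≈ 129.0, y ≈ 27.4 km.
Check against ST_01 (with the unrounded x, y): √((x + 132.3)²+(y + 44.4)²) = 270.98 ≈ 270.98 km. ✓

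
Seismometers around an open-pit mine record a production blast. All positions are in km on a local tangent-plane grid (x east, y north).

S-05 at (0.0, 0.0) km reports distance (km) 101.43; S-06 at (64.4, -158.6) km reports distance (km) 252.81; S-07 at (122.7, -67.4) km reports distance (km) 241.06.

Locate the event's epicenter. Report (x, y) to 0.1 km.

(-93.8, 38.6)

Circle about each station: x² + y² = 101.43²; (x − 64.4)² + (y + 158.6)² = 252.81²; (x − 122.7)² + (y + 67.4)² = 241.06².
Subtracting pairs of circle equations eliminates x²+y² and gives linear equations (the radical axes):
128.8 x − 317.2 y = -24323.53
245.4 x − 134.8 y = -28223.83
Solving the 2×2 system: x ≈ -93.8, y ≈ 38.6 km.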